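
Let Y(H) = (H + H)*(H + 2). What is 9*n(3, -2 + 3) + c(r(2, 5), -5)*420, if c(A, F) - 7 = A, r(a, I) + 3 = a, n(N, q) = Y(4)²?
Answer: 23256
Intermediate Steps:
Y(H) = 2*H*(2 + H) (Y(H) = (2*H)*(2 + H) = 2*H*(2 + H))
n(N, q) = 2304 (n(N, q) = (2*4*(2 + 4))² = (2*4*6)² = 48² = 2304)
r(a, I) = -3 + a
c(A, F) = 7 + A
9*n(3, -2 + 3) + c(r(2, 5), -5)*420 = 9*2304 + (7 + (-3 + 2))*420 = 20736 + (7 - 1)*420 = 20736 + 6*420 = 20736 + 2520 = 23256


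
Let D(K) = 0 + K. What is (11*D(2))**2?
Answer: 484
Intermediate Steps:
D(K) = K
(11*D(2))**2 = (11*2)**2 = 22**2 = 484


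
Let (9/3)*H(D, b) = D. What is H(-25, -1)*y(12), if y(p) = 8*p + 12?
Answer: -900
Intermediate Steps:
H(D, b) = D/3
y(p) = 12 + 8*p
H(-25, -1)*y(12) = ((1/3)*(-25))*(12 + 8*12) = -25*(12 + 96)/3 = -25/3*108 = -900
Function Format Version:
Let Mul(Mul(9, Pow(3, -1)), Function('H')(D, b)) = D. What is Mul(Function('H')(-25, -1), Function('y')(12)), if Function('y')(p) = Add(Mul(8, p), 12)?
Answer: -900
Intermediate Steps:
Function('H')(D, b) = Mul(Rational(1, 3), D)
Function('y')(p) = Add(12, Mul(8, p))
Mul(Function('H')(-25, -1), Function('y')(12)) = Mul(Mul(Rational(1, 3), -25), Add(12, Mul(8, 12))) = Mul(Rational(-25, 3), Add(12, 96)) = Mul(Rational(-25, 3), 108) = -900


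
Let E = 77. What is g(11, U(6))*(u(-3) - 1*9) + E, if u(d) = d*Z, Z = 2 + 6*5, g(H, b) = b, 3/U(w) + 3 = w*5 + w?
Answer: 742/11 ≈ 67.455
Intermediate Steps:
U(w) = 3/(-3 + 6*w) (U(w) = 3/(-3 + (w*5 + w)) = 3/(-3 + (5*w + w)) = 3/(-3 + 6*w))
Z = 32 (Z = 2 + 30 = 32)
u(d) = 32*d (u(d) = d*32 = 32*d)
g(11, U(6))*(u(-3) - 1*9) + E = (32*(-3) - 1*9)/(-1 + 2*6) + 77 = (-96 - 9)/(-1 + 12) + 77 = -105/11 + 77 = 742/11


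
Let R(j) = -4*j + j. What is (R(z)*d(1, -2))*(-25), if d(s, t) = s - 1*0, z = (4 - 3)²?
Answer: 75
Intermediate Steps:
z = 1 (z = 1² = 1)
d(s, t) = s (d(s, t) = s + 0 = s)
R(j) = -3*j
(R(z)*d(1, -2))*(-25) = (-3*1*1)*(-25) = -3*1*(-25) = -3*(-25) = 75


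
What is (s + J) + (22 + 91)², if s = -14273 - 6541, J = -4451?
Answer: -12496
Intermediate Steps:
s = -20814
(s + J) + (22 + 91)² = (-20814 - 4451) + (22 + 91)² = -25265 + 113² = -25265 + 12769 = -12496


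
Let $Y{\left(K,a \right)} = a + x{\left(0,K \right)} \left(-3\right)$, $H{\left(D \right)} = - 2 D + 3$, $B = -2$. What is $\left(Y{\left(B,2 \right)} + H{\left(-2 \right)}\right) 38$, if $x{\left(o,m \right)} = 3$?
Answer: $0$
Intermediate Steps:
$H{\left(D \right)} = 3 - 2 D$
$Y{\left(K,a \right)} = -9 + a$ ($Y{\left(K,a \right)} = a + 3 \left(-3\right) = a - 9 = -9 + a$)
$\left(Y{\left(B,2 \right)} + H{\left(-2 \right)}\right) 38 = \left(\left(-9 + 2\right) + \left(3 - -4\right)\right) 38 = \left(-7 + \left(3 + 4\right)\right) 38 = \left(-7 + 7\right) 38 = 0 \cdot 38 = 0$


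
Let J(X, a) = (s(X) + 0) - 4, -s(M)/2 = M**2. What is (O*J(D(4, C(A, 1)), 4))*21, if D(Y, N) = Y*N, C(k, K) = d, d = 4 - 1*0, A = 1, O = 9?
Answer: -97524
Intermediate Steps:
d = 4 (d = 4 + 0 = 4)
C(k, K) = 4
s(M) = -2*M**2
D(Y, N) = N*Y
J(X, a) = -4 - 2*X**2 (J(X, a) = (-2*X**2 + 0) - 4 = -2*X**2 - 4 = -4 - 2*X**2)
(O*J(D(4, C(A, 1)), 4))*21 = (9*(-4 - 2*(4*4)**2))*21 = (9*(-4 - 2*16**2))*21 = (9*(-4 - 2*256))*21 = (9*(-4 - 512))*21 = (9*(-516))*21 = -4644*21 = -97524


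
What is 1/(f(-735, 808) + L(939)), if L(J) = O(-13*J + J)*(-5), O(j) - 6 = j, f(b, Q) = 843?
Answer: 1/57153 ≈ 1.7497e-5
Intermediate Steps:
O(j) = 6 + j
L(J) = -30 + 60*J (L(J) = (6 + (-13*J + J))*(-5) = (6 - 12*J)*(-5) = -30 + 60*J)
1/(f(-735, 808) + L(939)) = 1/(843 + (-30 + 60*939)) = 1/(843 + (-30 + 56340)) = 1/(843 + 56310) = 1/57153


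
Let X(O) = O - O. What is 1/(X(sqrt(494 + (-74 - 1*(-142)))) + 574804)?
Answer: 1/574804 ≈ 1.7397e-6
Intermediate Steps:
X(O) = 0
1/(X(sqrt(494 + (-74 - 1*(-142)))) + 574804) = 1/(0 + 574804) = 1/574804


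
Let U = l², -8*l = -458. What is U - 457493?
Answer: -7267447/16 ≈ -4.5422e+5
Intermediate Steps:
l = 229/4 (l = -⅛*(-458) = 229/4 ≈ 57.250)
U = 52441/16 (U = (229/4)² = 52441/16 ≈ 3277.6)
U - 457493 = 52441/16 - 457493 = -7267447/16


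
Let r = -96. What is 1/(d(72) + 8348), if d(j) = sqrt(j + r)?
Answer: 2087/17422282 - I*sqrt(6)/34844564 ≈ 0.00011979 - 7.0298e-8*I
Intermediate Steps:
d(j) = sqrt(-96 + j) (d(j) = sqrt(j - 96) = sqrt(-96 + j))
1/(d(72) + 8348) = 1/(sqrt(-96 + 72) + 8348) = 1/(sqrt(-24) + 8348) = 1/(2*I*sqrt(6) + 8348) = 1/(8348 + 2*I*sqrt(6))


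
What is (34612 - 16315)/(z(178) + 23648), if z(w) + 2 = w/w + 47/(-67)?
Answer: 1225899/1584302 ≈ 0.77378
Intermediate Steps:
z(w) = -114/67 (z(w) = -2 + (w/w + 47/(-67)) = -2 + (1 + 47*(-1/67)) = -2 + (1 - 47/67) = -2 + 20/67 = -114/67)
(34612 - 16315)/(z(178) + 23648) = (34612 - 16315)/(-114/67 + 23648) = 18297/(1584302/67) = 18297*(67/1584302) = 1225899/1584302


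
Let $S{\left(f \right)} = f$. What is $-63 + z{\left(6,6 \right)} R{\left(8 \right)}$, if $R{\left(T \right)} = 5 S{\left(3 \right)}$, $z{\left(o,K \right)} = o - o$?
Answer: $-63$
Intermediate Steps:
$z{\left(o,K \right)} = 0$
$R{\left(T \right)} = 15$ ($R{\left(T \right)} = 5 \cdot 3 = 15$)
$-63 + z{\left(6,6 \right)} R{\left(8 \right)} = -63 + 0 \cdot 15 = -63 + 0 = -63$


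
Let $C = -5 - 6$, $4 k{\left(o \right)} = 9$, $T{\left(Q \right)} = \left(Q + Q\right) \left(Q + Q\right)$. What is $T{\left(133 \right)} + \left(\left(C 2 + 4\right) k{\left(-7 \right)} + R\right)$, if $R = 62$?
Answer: $\frac{141555}{2} \approx 70778.0$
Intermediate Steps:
$T{\left(Q \right)} = 4 Q^{2}$ ($T{\left(Q \right)} = 2 Q 2 Q = 4 Q^{2}$)
$k{\left(o \right)} = \frac{9}{4}$ ($k{\left(o \right)} = \frac{1}{4} \cdot 9 = \frac{9}{4}$)
$C = -11$ ($C = -5 - 6 = -11$)
$T{\left(133 \right)} + \left(\left(C 2 + 4\right) k{\left(-7 \right)} + R\right) = 4 \cdot 133^{2} + \left(\left(\left(-11\right) 2 + 4\right) \frac{9}{4} + 62\right) = 4 \cdot 17689 + \left(\left(-22 + 4\right) \frac{9}{4} + 62\right) = 70756 + \left(\left(-18\right) \frac{9}{4} + 62\right) = 70756 + \left(- \frac{81}{2} + 62\right) = 70756 + \frac{43}{2} = \frac{141555}{2}$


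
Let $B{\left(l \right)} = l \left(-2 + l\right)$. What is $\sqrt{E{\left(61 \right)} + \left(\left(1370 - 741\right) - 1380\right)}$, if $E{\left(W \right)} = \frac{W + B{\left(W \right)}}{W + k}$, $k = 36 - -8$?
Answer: $\frac{3 i \sqrt{3899}}{7} \approx 26.761 i$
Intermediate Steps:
$k = 44$ ($k = 36 + 8 = 44$)
$E{\left(W \right)} = \frac{W + W \left(-2 + W\right)}{44 + W}$ ($E{\left(W \right)} = \frac{W + W \left(-2 + W\right)}{W + 44} = \frac{W + W \left(-2 + W\right)}{44 + W}$)
$\sqrt{E{\left(61 \right)} + \left(\left(1370 - 741\right) - 1380\right)} = \sqrt{\frac{61 \left(-1 + 61\right)}{44 + 61} + \left(\left(1370 - 741\right) - 1380\right)} = \sqrt{61 \cdot \frac{1}{105} \cdot 60 + \left(629 - 1380\right)} = \sqrt{61 \cdot \frac{1}{105} \cdot 60 - 751} = \sqrt{\frac{244}{7} - 751} = \sqrt{- \frac{5013}{7}} = \frac{3 i \sqrt{3899}}{7}$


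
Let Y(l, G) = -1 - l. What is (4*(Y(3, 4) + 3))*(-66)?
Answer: 264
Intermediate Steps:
(4*(Y(3, 4) + 3))*(-66) = (4*((-1 - 1*3) + 3))*(-66) = (4*((-1 - 3) + 3))*(-66) = (4*(-4 + 3))*(-66) = (4*(-1))*(-66) = -4*(-66) = 264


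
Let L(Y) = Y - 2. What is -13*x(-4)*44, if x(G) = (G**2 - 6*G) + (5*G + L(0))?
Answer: -10296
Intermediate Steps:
L(Y) = -2 + Y
x(G) = -2 + G**2 - G (x(G) = (G**2 - 6*G) + (5*G + (-2 + 0)) = (G**2 - 6*G) + (5*G - 2) = (G**2 - 6*G) + (-2 + 5*G) = -2 + G**2 - G)
-13*x(-4)*44 = -13*(-2 + (-4)**2 - 1*(-4))*44 = -13*(-2 + 16 + 4)*44 = -13*18*44 = -234*44 = -10296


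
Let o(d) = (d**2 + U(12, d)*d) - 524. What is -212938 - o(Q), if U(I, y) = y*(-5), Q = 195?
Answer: -60314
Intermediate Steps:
U(I, y) = -5*y
o(d) = -524 - 4*d**2 (o(d) = (d**2 + (-5*d)*d) - 524 = (d**2 - 5*d**2) - 524 = -4*d**2 - 524 = -524 - 4*d**2)
-212938 - o(Q) = -212938 - (-524 - 4*195**2) = -212938 - (-524 - 4*38025) = -212938 - (-524 - 152100) = -212938 - 1*(-152624) = -212938 + 152624 = -60314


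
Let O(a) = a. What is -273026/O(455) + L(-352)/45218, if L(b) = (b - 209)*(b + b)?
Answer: -467922698/791315 ≈ -591.32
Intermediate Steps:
L(b) = 2*b*(-209 + b) (L(b) = (-209 + b)*(2*b) = 2*b*(-209 + b))
-273026/O(455) + L(-352)/45218 = -273026/455 + (2*(-352)*(-209 - 352))/45218 = -273026*1/455 + (2*(-352)*(-561))*(1/45218) = -21002/35 + 394944*(1/45218) = -21002/35 + 197472/22609 = -467922698/791315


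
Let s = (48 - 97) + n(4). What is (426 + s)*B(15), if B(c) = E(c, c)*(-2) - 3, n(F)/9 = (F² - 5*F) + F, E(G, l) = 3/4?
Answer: -3393/2 ≈ -1696.5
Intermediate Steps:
E(G, l) = ¾ (E(G, l) = 3*(¼) = ¾)
n(F) = -36*F + 9*F² (n(F) = 9*((F² - 5*F) + F) = 9*(F² - 4*F) = -36*F + 9*F²)
s = -49 (s = (48 - 97) + 9*4*(-4 + 4) = -49 + 9*4*0 = -49 + 0 = -49)
B(c) = -9/2 (B(c) = (¾)*(-2) - 3 = -3/2 - 3 = -9/2)
(426 + s)*B(15) = (426 - 49)*(-9/2) = 377*(-9/2) = -3393/2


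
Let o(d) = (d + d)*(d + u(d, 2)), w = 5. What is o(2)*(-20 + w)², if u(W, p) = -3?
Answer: -900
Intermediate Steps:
o(d) = 2*d*(-3 + d) (o(d) = (d + d)*(d - 3) = (2*d)*(-3 + d) = 2*d*(-3 + d))
o(2)*(-20 + w)² = (2*2*(-3 + 2))*(-20 + 5)² = (2*2*(-1))*(-15)² = -4*225 = -900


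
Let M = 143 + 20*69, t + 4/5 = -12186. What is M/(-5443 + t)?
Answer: -7615/88149 ≈ -0.086388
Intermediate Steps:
t = -60934/5 (t = -⅘ - 12186 = -60934/5 ≈ -12187.)
M = 1523 (M = 143 + 1380 = 1523)
M/(-5443 + t) = 1523/(-5443 - 60934/5) = 1523/(-88149/5) = 1523*(-5/88149) = -7615/88149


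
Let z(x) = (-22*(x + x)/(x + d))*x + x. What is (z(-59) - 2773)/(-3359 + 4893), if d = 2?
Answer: -70/741 ≈ -0.094467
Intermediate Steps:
z(x) = x - 44*x**2/(2 + x) (z(x) = (-22*(x + x)/(x + 2))*x + x = (-22*2*x/(2 + x))*x + x = (-44*x/(2 + x))*x + x = -44*x**2/(2 + x) + x = x - 44*x**2/(2 + x))
(z(-59) - 2773)/(-3359 + 4893) = (-59*(2 - 43*(-59))/(2 - 59) - 2773)/(-3359 + 4893) = (-59*(2 + 2537)/(-57) - 2773)/1534 = (-59*(-1/57)*2539 - 2773)*(1/1534) = (149801/57 - 2773)*(1/1534) = -8260/57*1/1534 = -70/741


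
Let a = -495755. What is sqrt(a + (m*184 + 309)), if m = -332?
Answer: I*sqrt(556534) ≈ 746.01*I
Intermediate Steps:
sqrt(a + (m*184 + 309)) = sqrt(-495755 + (-332*184 + 309)) = sqrt(-495755 + (-61088 + 309)) = sqrt(-495755 - 60779) = sqrt(-556534) = I*sqrt(556534)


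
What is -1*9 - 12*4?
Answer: -57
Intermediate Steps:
-1*9 - 12*4 = -9 - 48 = -57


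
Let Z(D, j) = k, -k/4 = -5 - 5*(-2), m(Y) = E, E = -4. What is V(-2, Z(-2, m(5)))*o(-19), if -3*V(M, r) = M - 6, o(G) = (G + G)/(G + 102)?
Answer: -304/249 ≈ -1.2209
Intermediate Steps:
o(G) = 2*G/(102 + G) (o(G) = (2*G)/(102 + G) = 2*G/(102 + G))
m(Y) = -4
k = -20 (k = -4*(-5 - 5*(-2)) = -4*(-5 + 10) = -4*5 = -20)
Z(D, j) = -20
V(M, r) = 2 - M/3 (V(M, r) = -(M - 6)/3 = -(-6 + M)/3 = 2 - M/3)
V(-2, Z(-2, m(5)))*o(-19) = (2 - ⅓*(-2))*(2*(-19)/(102 - 19)) = (2 + ⅔)*(2*(-19)/83) = 8*(2*(-19)*(1/83))/3 = (8/3)*(-38/83) = -304/249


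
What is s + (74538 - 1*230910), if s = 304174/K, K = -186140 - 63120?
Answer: -19488794447/124630 ≈ -1.5637e+5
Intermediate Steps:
K = -249260
s = -152087/124630 (s = 304174/(-249260) = 304174*(-1/249260) = -152087/124630 ≈ -1.2203)
s + (74538 - 1*230910) = -152087/124630 + (74538 - 1*230910) = -152087/124630 + (74538 - 230910) = -152087/124630 - 156372 = -19488794447/124630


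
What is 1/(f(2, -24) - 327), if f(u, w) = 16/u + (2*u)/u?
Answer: -1/317 ≈ -0.0031546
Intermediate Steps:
f(u, w) = 2 + 16/u (f(u, w) = 16/u + 2 = 2 + 16/u)
1/(f(2, -24) - 327) = 1/((2 + 16/2) - 327) = 1/((2 + 16*(½)) - 327) = 1/((2 + 8) - 327) = 1/(10 - 327) = 1/(-317) = -1/317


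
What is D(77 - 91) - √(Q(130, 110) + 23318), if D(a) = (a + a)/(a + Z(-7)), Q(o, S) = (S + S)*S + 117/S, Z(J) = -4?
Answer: 14/9 - √574980670/110 ≈ -216.43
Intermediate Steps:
Q(o, S) = 2*S² + 117/S (Q(o, S) = (2*S)*S + 117/S = 2*S² + 117/S)
D(a) = 2*a/(-4 + a) (D(a) = (a + a)/(a - 4) = (2*a)/(-4 + a) = 2*a/(-4 + a))
D(77 - 91) - √(Q(130, 110) + 23318) = 2*(77 - 91)/(-4 + (77 - 91)) - √((117 + 2*110³)/110 + 23318) = 2*(-14)/(-4 - 14) - √((117 + 2*1331000)/110 + 23318) = 2*(-14)/(-18) - √((117 + 2662000)/110 + 23318) = 2*(-14)*(-1/18) - √((1/110)*2662117 + 23318) = 14/9 - √(2662117/110 + 23318) = 14/9 - √(5227097/110) = 14/9 - √574980670/110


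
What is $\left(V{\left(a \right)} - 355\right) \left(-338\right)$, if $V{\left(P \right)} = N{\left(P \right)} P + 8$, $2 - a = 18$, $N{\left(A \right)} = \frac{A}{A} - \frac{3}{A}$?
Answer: $123708$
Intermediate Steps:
$N{\left(A \right)} = 1 - \frac{3}{A}$
$a = -16$ ($a = 2 - 18 = -16$)
$V{\left(P \right)} = 5 + P$ ($V{\left(P \right)} = \frac{-3 + P}{P} P + 8 = \left(-3 + P\right) + 8 = 5 + P$)
$\left(V{\left(a \right)} - 355\right) \left(-338\right) = \left(\left(5 - 16\right) - 355\right) \left(-338\right) = \left(-11 - 355\right) \left(-338\right) = \left(-366\right) \left(-338\right) = 123708$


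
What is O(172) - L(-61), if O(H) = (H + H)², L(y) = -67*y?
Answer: 114249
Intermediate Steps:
O(H) = 4*H² (O(H) = (2*H)² = 4*H²)
O(172) - L(-61) = 4*172² - (-67)*(-61) = 4*29584 - 1*4087 = 118336 - 4087 = 114249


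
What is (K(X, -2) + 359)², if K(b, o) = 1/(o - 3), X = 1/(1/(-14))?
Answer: 3218436/25 ≈ 1.2874e+5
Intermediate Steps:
X = -14 (X = 1/(-1/14) = -14)
K(b, o) = 1/(-3 + o)
(K(X, -2) + 359)² = (1/(-3 - 2) + 359)² = (1/(-5) + 359)² = (-⅕ + 359)² = (1794/5)² = 3218436/25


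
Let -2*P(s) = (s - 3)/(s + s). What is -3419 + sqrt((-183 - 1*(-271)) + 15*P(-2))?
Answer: -3419 + sqrt(1258)/4 ≈ -3410.1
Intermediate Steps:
P(s) = -(-3 + s)/(4*s) (P(s) = -(s - 3)/(2*(s + s)) = -(-3 + s)/(2*(2*s)) = -(-3 + s)*1/(2*s)/2 = -(-3 + s)/(4*s))
-3419 + sqrt((-183 - 1*(-271)) + 15*P(-2)) = -3419 + sqrt((-183 - 1*(-271)) + 15*((1/4)*(3 - 1*(-2))/(-2))) = -3419 + sqrt((-183 + 271) + 15*((1/4)*(-1/2)*(3 + 2))) = -3419 + sqrt(88 + 15*((1/4)*(-1/2)*5)) = -3419 + sqrt(88 + 15*(-5/8)) = -3419 + sqrt(88 - 75/8) = -3419 + sqrt(629/8) = -3419 + sqrt(1258)/4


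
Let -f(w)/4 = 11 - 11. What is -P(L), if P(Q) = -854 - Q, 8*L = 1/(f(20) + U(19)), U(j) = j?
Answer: 129809/152 ≈ 854.01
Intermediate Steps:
f(w) = 0 (f(w) = -4*(11 - 11) = -4*0 = 0)
L = 1/152 (L = 1/(8*(0 + 19)) = (⅛)/19 = (⅛)*(1/19) = 1/152 ≈ 0.0065789)
-P(L) = -(-854 - 1*1/152) = -(-854 - 1/152) = -1*(-129809/152) = 129809/152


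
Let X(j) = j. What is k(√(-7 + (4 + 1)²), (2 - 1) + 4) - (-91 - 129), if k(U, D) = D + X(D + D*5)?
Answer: 255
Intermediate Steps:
k(U, D) = 7*D (k(U, D) = D + (D + D*5) = D + (D + 5*D) = D + 6*D = 7*D)
k(√(-7 + (4 + 1)²), (2 - 1) + 4) - (-91 - 129) = 7*((2 - 1) + 4) - (-91 - 129) = 7*(1 + 4) - 1*(-220) = 7*5 + 220 = 35 + 220 = 255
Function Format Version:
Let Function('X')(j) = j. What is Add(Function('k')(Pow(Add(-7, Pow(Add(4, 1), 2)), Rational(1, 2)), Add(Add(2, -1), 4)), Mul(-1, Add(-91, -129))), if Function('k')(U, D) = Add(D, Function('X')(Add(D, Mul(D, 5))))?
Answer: 255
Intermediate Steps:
Function('k')(U, D) = Mul(7, D) (Function('k')(U, D) = Add(D, Add(D, Mul(D, 5))) = Add(D, Add(D, Mul(5, D))) = Add(D, Mul(6, D)) = Mul(7, D))
Add(Function('k')(Pow(Add(-7, Pow(Add(4, 1), 2)), Rational(1, 2)), Add(Add(2, -1), 4)), Mul(-1, Add(-91, -129))) = Add(Mul(7, Add(Add(2, -1), 4)), Mul(-1, Add(-91, -129))) = Add(Mul(7, Add(1, 4)), Mul(-1, -220)) = Add(Mul(7, 5), 220) = Add(35, 220) = 255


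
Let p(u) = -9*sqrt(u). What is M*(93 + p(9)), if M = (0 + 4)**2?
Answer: 1056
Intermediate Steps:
M = 16 (M = 4**2 = 16)
M*(93 + p(9)) = 16*(93 - 9*sqrt(9)) = 16*(93 - 9*3) = 16*(93 - 27) = 16*66 = 1056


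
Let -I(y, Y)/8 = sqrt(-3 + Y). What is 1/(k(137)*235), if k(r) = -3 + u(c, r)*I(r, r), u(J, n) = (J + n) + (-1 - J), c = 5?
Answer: 3/37276096445 - 1088*sqrt(134)/37276096445 ≈ -3.3779e-7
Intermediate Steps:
I(y, Y) = -8*sqrt(-3 + Y)
u(J, n) = -1 + n
k(r) = -3 - 8*sqrt(-3 + r)*(-1 + r) (k(r) = -3 + (-1 + r)*(-8*sqrt(-3 + r)) = -3 - 8*sqrt(-3 + r)*(-1 + r))
1/(k(137)*235) = 1/((-3 + 8*sqrt(-3 + 137)*(1 - 1*137))*235) = 1/((-3 + 8*sqrt(134)*(1 - 137))*235) = 1/((-3 + 8*sqrt(134)*(-136))*235) = 1/((-3 - 1088*sqrt(134))*235) = 1/(-705 - 255680*sqrt(134))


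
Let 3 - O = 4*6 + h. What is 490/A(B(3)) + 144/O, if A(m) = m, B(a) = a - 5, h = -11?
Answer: -1297/5 ≈ -259.40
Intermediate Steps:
B(a) = -5 + a
O = -10 (O = 3 - (4*6 - 11) = 3 - (24 - 11) = 3 - 1*13 = 3 - 13 = -10)
490/A(B(3)) + 144/O = 490/(-5 + 3) + 144/(-10) = 490/(-2) + 144*(-1/10) = 490*(-1/2) - 72/5 = -245 - 72/5 = -1297/5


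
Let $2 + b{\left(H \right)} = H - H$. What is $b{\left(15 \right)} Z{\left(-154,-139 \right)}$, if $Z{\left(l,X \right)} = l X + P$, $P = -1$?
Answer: $-42810$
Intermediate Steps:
$Z{\left(l,X \right)} = -1 + X l$ ($Z{\left(l,X \right)} = l X - 1 = X l - 1 = -1 + X l$)
$b{\left(H \right)} = -2$ ($b{\left(H \right)} = -2 + \left(H - H\right) = -2 + 0 = -2$)
$b{\left(15 \right)} Z{\left(-154,-139 \right)} = - 2 \left(-1 - -21406\right) = - 2 \left(-1 + 21406\right) = \left(-2\right) 21405 = -42810$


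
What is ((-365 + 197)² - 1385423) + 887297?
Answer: -469902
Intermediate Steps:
((-365 + 197)² - 1385423) + 887297 = ((-168)² - 1385423) + 887297 = (28224 - 1385423) + 887297 = -1357199 + 887297 = -469902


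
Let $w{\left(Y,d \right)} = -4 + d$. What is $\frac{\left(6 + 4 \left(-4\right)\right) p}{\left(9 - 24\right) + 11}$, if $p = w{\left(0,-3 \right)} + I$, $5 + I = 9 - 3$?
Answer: $-15$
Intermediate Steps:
$I = 1$ ($I = -5 + \left(9 - 3\right) = -5 + 6 = 1$)
$p = -6$ ($p = \left(-4 - 3\right) + 1 = -7 + 1 = -6$)
$\frac{\left(6 + 4 \left(-4\right)\right) p}{\left(9 - 24\right) + 11} = \frac{\left(6 + 4 \left(-4\right)\right) \left(-6\right)}{\left(9 - 24\right) + 11} = \frac{\left(6 - 16\right) \left(-6\right)}{\left(9 - 24\right) + 11} = \frac{\left(-10\right) \left(-6\right)}{-15 + 11} = \frac{60}{-4} = 60 \left(- \frac{1}{4}\right) = -15$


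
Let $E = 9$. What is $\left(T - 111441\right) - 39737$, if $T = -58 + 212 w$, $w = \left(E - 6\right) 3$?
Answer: $-149328$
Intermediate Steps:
$w = 9$ ($w = \left(9 - 6\right) 3 = 3 \cdot 3 = 9$)
$T = 1850$ ($T = -58 + 212 \cdot 9 = -58 + 1908 = 1850$)
$\left(T - 111441\right) - 39737 = \left(1850 - 111441\right) - 39737 = -109591 - 39737 = -149328$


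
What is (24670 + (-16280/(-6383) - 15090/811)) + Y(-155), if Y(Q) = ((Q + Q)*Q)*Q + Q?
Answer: -38427297919445/5176613 ≈ -7.4232e+6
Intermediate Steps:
Y(Q) = Q + 2*Q**3 (Y(Q) = ((2*Q)*Q)*Q + Q = (2*Q**2)*Q + Q = 2*Q**3 + Q = Q + 2*Q**3)
(24670 + (-16280/(-6383) - 15090/811)) + Y(-155) = (24670 + (-16280/(-6383) - 15090/811)) + (-155 + 2*(-155)**3) = (24670 + (-16280*(-1/6383) - 15090*1/811)) + (-155 + 2*(-3723875)) = (24670 + (16280/6383 - 15090/811)) + (-155 - 7447750) = (24670 - 83116390/5176613) - 7447905 = 127623926320/5176613 - 7447905 = -38427297919445/5176613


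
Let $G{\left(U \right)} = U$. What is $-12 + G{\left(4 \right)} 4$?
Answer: $4$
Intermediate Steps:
$-12 + G{\left(4 \right)} 4 = -12 + 4 \cdot 4 = -12 + 16 = 4$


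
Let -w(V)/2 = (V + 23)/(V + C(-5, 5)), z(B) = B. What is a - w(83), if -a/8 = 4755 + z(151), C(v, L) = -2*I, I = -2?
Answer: -3414364/87 ≈ -39246.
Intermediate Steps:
C(v, L) = 4 (C(v, L) = -2*(-2) = 4)
w(V) = -2*(23 + V)/(4 + V) (w(V) = -2*(V + 23)/(V + 4) = -2*(23 + V)/(4 + V))
a = -39248 (a = -8*(4755 + 151) = -8*4906 = -39248)
a - w(83) = -39248 - 2*(-23 - 1*83)/(4 + 83) = -39248 - 2*(-23 - 83)/87 = -39248 - 2*(-106)/87 = -39248 - 1*(-212/87) = -39248 + 212/87 = -3414364/87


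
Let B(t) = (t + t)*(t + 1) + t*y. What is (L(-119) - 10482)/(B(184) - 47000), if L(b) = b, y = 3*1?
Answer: -10601/21632 ≈ -0.49006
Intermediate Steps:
y = 3
B(t) = 3*t + 2*t*(1 + t) (B(t) = (t + t)*(t + 1) + t*3 = (2*t)*(1 + t) + 3*t = 2*t*(1 + t) + 3*t = 3*t + 2*t*(1 + t))
(L(-119) - 10482)/(B(184) - 47000) = (-119 - 10482)/(184*(5 + 2*184) - 47000) = -10601/(184*(5 + 368) - 47000) = -10601/(184*373 - 47000) = -10601/(68632 - 47000) = -10601/21632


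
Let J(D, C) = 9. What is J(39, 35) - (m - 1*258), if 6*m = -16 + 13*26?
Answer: 640/3 ≈ 213.33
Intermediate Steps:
m = 161/3 (m = (-16 + 13*26)/6 = (-16 + 338)/6 = (1/6)*322 = 161/3 ≈ 53.667)
J(39, 35) - (m - 1*258) = 9 - (161/3 - 1*258) = 9 - (161/3 - 258) = 9 - 1*(-613/3) = 9 + 613/3 = 640/3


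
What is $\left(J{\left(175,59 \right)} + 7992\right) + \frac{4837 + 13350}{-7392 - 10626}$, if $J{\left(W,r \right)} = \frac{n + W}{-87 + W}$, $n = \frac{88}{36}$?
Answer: $\frac{14771077}{1848} \approx 7993.0$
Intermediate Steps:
$n = \frac{22}{9}$ ($n = 88 \cdot \frac{1}{36} = \frac{22}{9} \approx 2.4444$)
$J{\left(W,r \right)} = \frac{\frac{22}{9} + W}{-87 + W}$
$\left(J{\left(175,59 \right)} + 7992\right) + \frac{4837 + 13350}{-7392 - 10626} = \left(\frac{\frac{22}{9} + 175}{-87 + 175} + 7992\right) + \frac{4837 + 13350}{-7392 - 10626} = \left(\frac{1}{88} \cdot \frac{1597}{9} + 7992\right) + \frac{18187}{-18018} = \left(\frac{1}{88} \cdot \frac{1597}{9} + 7992\right) + 18187 \left(- \frac{1}{18018}\right) = \left(\frac{1597}{792} + 7992\right) - \frac{1399}{1386} = \frac{6331261}{792} - \frac{1399}{1386} = \frac{14771077}{1848}$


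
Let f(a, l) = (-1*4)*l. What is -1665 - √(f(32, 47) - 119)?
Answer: -1665 - I*√307 ≈ -1665.0 - 17.521*I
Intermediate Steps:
f(a, l) = -4*l
-1665 - √(f(32, 47) - 119) = -1665 - √(-4*47 - 119) = -1665 - √(-188 - 119) = -1665 - √(-307) = -1665 - I*√307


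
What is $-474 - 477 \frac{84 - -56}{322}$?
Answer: $- \frac{15672}{23} \approx -681.39$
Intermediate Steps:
$-474 - 477 \frac{84 - -56}{322} = -474 - 477 \left(84 + 56\right) \frac{1}{322} = -474 - 477 \cdot 140 \cdot \frac{1}{322} = -474 - \frac{4770}{23} = - \frac{15672}{23}$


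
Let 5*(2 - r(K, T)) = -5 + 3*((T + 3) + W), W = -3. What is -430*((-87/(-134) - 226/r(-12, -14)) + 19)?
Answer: 287885/3819 ≈ 75.382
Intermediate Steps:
r(K, T) = 3 - 3*T/5 (r(K, T) = 2 - (-5 + 3*((T + 3) - 3))/5 = 2 - (-5 + 3*((3 + T) - 3))/5 = 2 - (-5 + 3*T)/5 = 2 + (1 - 3*T/5) = 3 - 3*T/5)
-430*((-87/(-134) - 226/r(-12, -14)) + 19) = -430*((-87/(-134) - 226/(3 - 3/5*(-14))) + 19) = -430*((-87*(-1/134) - 226/(3 + 42/5)) + 19) = -430*((87/134 - 226/57/5) + 19) = -430*((87/134 - 226*5/57) + 19) = -430*((87/134 - 1130/57) + 19) = -430*(-146461/7638 + 19) = -430*(-1339/7638) = 287885/3819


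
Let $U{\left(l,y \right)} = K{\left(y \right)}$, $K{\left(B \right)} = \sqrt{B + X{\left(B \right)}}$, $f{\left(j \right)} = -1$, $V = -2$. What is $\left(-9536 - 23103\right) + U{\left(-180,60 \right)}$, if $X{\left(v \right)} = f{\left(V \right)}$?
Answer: $-32639 + \sqrt{59} \approx -32631.0$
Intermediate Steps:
$X{\left(v \right)} = -1$
$K{\left(B \right)} = \sqrt{-1 + B}$ ($K{\left(B \right)} = \sqrt{B - 1} = \sqrt{-1 + B}$)
$U{\left(l,y \right)} = \sqrt{-1 + y}$
$\left(-9536 - 23103\right) + U{\left(-180,60 \right)} = \left(-9536 - 23103\right) + \sqrt{-1 + 60} = -32639 + \sqrt{59}$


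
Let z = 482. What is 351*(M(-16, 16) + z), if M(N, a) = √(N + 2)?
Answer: 169182 + 351*I*√14 ≈ 1.6918e+5 + 1313.3*I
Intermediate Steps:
M(N, a) = √(2 + N)
351*(M(-16, 16) + z) = 351*(√(2 - 16) + 482) = 351*(√(-14) + 482) = 351*(I*√14 + 482) = 351*(482 + I*√14) = 169182 + 351*I*√14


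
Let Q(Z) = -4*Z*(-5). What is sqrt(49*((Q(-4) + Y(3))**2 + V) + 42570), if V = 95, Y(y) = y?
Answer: sqrt(337746) ≈ 581.16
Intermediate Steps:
Q(Z) = 20*Z
sqrt(49*((Q(-4) + Y(3))**2 + V) + 42570) = sqrt(49*((20*(-4) + 3)**2 + 95) + 42570) = sqrt(49*((-80 + 3)**2 + 95) + 42570) = sqrt(49*((-77)**2 + 95) + 42570) = sqrt(49*(5929 + 95) + 42570) = sqrt(49*6024 + 42570) = sqrt(295176 + 42570) = sqrt(337746)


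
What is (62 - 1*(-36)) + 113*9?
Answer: 1115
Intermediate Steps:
(62 - 1*(-36)) + 113*9 = (62 + 36) + 1017 = 98 + 1017 = 1115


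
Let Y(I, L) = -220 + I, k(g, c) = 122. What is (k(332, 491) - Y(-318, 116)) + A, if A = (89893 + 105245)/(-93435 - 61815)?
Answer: 5681659/8625 ≈ 658.74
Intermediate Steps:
A = -10841/8625 (A = 195138/(-155250) = 195138*(-1/155250) = -10841/8625 ≈ -1.2569)
(k(332, 491) - Y(-318, 116)) + A = (122 - (-220 - 318)) - 10841/8625 = (122 - 1*(-538)) - 10841/8625 = (122 + 538) - 10841/8625 = 660 - 10841/8625 = 5681659/8625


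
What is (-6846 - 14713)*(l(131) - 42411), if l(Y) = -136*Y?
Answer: 1298433893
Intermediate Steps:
(-6846 - 14713)*(l(131) - 42411) = (-6846 - 14713)*(-136*131 - 42411) = -21559*(-17816 - 42411) = -21559*(-60227) = 1298433893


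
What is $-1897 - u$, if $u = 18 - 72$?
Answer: $-1843$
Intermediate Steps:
$u = -54$ ($u = 18 - 72 = -54$)
$-1897 - u = -1897 - -54 = -1897 + 54 = -1843$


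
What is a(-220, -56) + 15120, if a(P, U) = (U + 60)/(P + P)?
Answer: 1663199/110 ≈ 15120.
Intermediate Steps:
a(P, U) = (60 + U)/(2*P) (a(P, U) = (60 + U)/((2*P)) = (60 + U)*(1/(2*P)) = (60 + U)/(2*P))
a(-220, -56) + 15120 = (½)*(60 - 56)/(-220) + 15120 = (½)*(-1/220)*4 + 15120 = -1/110 + 15120 = 1663199/110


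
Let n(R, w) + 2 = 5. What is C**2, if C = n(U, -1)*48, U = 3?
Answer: 20736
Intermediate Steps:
n(R, w) = 3 (n(R, w) = -2 + 5 = 3)
C = 144 (C = 3*48 = 144)
C**2 = 144**2 = 20736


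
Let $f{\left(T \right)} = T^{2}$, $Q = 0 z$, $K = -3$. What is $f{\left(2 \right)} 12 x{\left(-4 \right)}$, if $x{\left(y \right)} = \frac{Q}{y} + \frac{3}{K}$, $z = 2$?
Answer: $-48$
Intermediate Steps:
$Q = 0$ ($Q = 0 \cdot 2 = 0$)
$x{\left(y \right)} = -1$ ($x{\left(y \right)} = \frac{0}{y} + \frac{3}{-3} = 0 + 3 \left(- \frac{1}{3}\right) = 0 - 1 = -1$)
$f{\left(2 \right)} 12 x{\left(-4 \right)} = 2^{2} \cdot 12 \left(-1\right) = 4 \cdot 12 \left(-1\right) = 48 \left(-1\right) = -48$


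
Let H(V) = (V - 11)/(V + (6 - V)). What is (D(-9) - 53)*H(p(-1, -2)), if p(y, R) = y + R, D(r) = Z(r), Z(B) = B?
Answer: 434/3 ≈ 144.67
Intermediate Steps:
D(r) = r
p(y, R) = R + y
H(V) = -11/6 + V/6 (H(V) = (-11 + V)/6 = (-11 + V)*(⅙) = -11/6 + V/6)
(D(-9) - 53)*H(p(-1, -2)) = (-9 - 53)*(-11/6 + (-2 - 1)/6) = -62*(-11/6 + (⅙)*(-3)) = -62*(-11/6 - ½) = -62*(-7/3) = 434/3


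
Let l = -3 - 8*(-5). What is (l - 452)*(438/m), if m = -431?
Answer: 181770/431 ≈ 421.74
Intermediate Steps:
l = 37 (l = -3 + 40 = 37)
(l - 452)*(438/m) = (37 - 452)*(438/(-431)) = -181770*(-1)/431 = -415*(-438/431) = 181770/431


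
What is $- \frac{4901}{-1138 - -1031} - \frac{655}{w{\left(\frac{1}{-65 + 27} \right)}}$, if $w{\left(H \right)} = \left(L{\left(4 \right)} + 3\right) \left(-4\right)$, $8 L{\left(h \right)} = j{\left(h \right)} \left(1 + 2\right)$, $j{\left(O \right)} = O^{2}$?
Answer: $\frac{246521}{3852} \approx 63.998$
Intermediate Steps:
$L{\left(h \right)} = \frac{3 h^{2}}{8}$ ($L{\left(h \right)} = \frac{h^{2} \left(1 + 2\right)}{8} = \frac{h^{2} \cdot 3}{8} = \frac{3 h^{2}}{8}$)
$w{\left(H \right)} = -36$ ($w{\left(H \right)} = \left(\frac{3 \cdot 4^{2}}{8} + 3\right) \left(-4\right) = \left(\frac{3}{8} \cdot 16 + 3\right) \left(-4\right) = \left(6 + 3\right) \left(-4\right) = 9 \left(-4\right) = -36$)
$- \frac{4901}{-1138 - -1031} - \frac{655}{w{\left(\frac{1}{-65 + 27} \right)}} = - \frac{4901}{-1138 - -1031} - \frac{655}{-36} = - \frac{4901}{-1138 + 1031} - - \frac{655}{36} = - \frac{4901}{-107} + \frac{655}{36} = \left(-4901\right) \left(- \frac{1}{107}\right) + \frac{655}{36} = \frac{4901}{107} + \frac{655}{36} = \frac{246521}{3852}$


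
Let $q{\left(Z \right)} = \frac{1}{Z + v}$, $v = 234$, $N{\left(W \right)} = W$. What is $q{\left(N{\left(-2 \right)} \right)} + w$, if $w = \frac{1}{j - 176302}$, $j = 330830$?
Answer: $\frac{19345}{4481312} \approx 0.0043168$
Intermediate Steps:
$w = \frac{1}{154528}$ ($w = \frac{1}{330830 - 176302} = \frac{1}{154528} \approx 6.4713 \cdot 10^{-6}$)
$q{\left(Z \right)} = \frac{1}{234 + Z}$ ($q{\left(Z \right)} = \frac{1}{Z + 234} = \frac{1}{234 + Z}$)
$q{\left(N{\left(-2 \right)} \right)} + w = \frac{1}{234 - 2} + \frac{1}{154528} = \frac{1}{232} + \frac{1}{154528} = \frac{19345}{4481312}$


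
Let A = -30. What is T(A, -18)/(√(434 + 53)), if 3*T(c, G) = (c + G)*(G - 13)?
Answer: 496*√487/487 ≈ 22.476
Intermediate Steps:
T(c, G) = (-13 + G)*(G + c)/3 (T(c, G) = ((c + G)*(G - 13))/3 = ((G + c)*(-13 + G))/3 = ((-13 + G)*(G + c))/3 = (-13 + G)*(G + c)/3)
T(A, -18)/(√(434 + 53)) = (-13/3*(-18) - 13/3*(-30) + (⅓)*(-18)² + (⅓)*(-18)*(-30))/(√(434 + 53)) = (78 + 130 + (⅓)*324 + 180)/(√487) = (78 + 130 + 108 + 180)*(√487/487) = 496*(√487/487) = 496*√487/487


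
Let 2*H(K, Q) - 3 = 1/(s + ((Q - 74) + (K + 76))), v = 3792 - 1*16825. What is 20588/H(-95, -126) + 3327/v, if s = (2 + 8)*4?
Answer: 12007249420/873211 ≈ 13751.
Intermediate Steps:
s = 40 (s = 10*4 = 40)
v = -13033 (v = 3792 - 16825 = -13033)
H(K, Q) = 3/2 + 1/(2*(42 + K + Q)) (H(K, Q) = 3/2 + 1/(2*(40 + ((Q - 74) + (K + 76)))) = 3/2 + 1/(2*(40 + ((-74 + Q) + (76 + K)))) = 3/2 + 1/(2*(40 + (2 + K + Q))) = 3/2 + 1/(2*(42 + K + Q)))
20588/H(-95, -126) + 3327/v = 20588/(((127 + 3*(-95) + 3*(-126))/(2*(42 - 95 - 126)))) + 3327/(-13033) = 20588/(((½)*(127 - 285 - 378)/(-179))) + 3327*(-1/13033) = 20588/(((½)*(-1/179)*(-536))) - 3327/13033 = 20588/(268/179) - 3327/13033 = 20588*(179/268) - 3327/13033 = 921313/67 - 3327/13033 = 12007249420/873211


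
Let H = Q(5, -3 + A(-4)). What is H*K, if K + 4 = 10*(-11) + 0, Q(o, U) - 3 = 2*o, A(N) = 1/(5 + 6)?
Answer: -1482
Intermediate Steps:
A(N) = 1/11
Q(o, U) = 3 + 2*o
H = 13 (H = 3 + 2*5 = 3 + 10 = 13)
K = -114 (K = -4 + (10*(-11) + 0) = -4 + (-110 + 0) = -4 - 110 = -114)
H*K = 13*(-114) = -1482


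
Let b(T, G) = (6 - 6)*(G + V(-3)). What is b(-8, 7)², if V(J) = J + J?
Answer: 0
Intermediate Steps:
V(J) = 2*J
b(T, G) = 0 (b(T, G) = (6 - 6)*(G + 2*(-3)) = 0*(G - 6) = 0*(-6 + G) = 0)
b(-8, 7)² = 0² = 0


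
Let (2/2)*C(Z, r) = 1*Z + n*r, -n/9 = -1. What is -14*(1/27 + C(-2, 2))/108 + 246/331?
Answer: -644593/482598 ≈ -1.3357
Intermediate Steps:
n = 9 (n = -9*(-1) = 9)
C(Z, r) = Z + 9*r (C(Z, r) = 1*Z + 9*r = Z + 9*r)
-14*(1/27 + C(-2, 2))/108 + 246/331 = -14*(1/27 + (-2 + 9*2))/108 + 246/331 = -14*(1/27 + (-2 + 18))*(1/108) + 246*(1/331) = -14*(1/27 + 16)*(1/108) + 246/331 = -14*433/27*(1/108) + 246/331 = -6062/27*1/108 + 246/331 = -3031/1458 + 246/331 = -644593/482598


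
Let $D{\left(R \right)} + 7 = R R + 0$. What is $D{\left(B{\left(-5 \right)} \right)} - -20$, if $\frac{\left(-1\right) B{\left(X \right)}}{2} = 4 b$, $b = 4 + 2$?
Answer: $2317$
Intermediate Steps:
$b = 6$
$B{\left(X \right)} = -48$ ($B{\left(X \right)} = - 2 \cdot 4 \cdot 6 = \left(-2\right) 24 = -48$)
$D{\left(R \right)} = -7 + R^{2}$ ($D{\left(R \right)} = -7 + \left(R R + 0\right) = -7 + \left(R^{2} + 0\right) = -7 + R^{2}$)
$D{\left(B{\left(-5 \right)} \right)} - -20 = \left(-7 + \left(-48\right)^{2}\right) - -20 = \left(-7 + 2304\right) + 20 = 2297 + 20 = 2317$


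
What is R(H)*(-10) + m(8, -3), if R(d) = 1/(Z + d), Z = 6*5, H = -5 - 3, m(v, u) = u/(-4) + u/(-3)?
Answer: 57/44 ≈ 1.2955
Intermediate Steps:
m(v, u) = -7*u/12 (m(v, u) = u*(-1/4) + u*(-1/3) = -u/4 - u/3 = -7*u/12)
H = -8
Z = 30
R(d) = 1/(30 + d)
R(H)*(-10) + m(8, -3) = -10/(30 - 8) - 7/12*(-3) = -10/22 + 7/4 = (1/22)*(-10) + 7/4 = -5/11 + 7/4 = 57/44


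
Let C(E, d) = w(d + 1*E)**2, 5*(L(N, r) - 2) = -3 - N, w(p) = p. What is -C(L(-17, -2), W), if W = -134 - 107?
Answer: -1394761/25 ≈ -55790.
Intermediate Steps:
L(N, r) = 7/5 - N/5 (L(N, r) = 2 + (-3 - N)/5 = 2 + (-3/5 - N/5) = 7/5 - N/5)
W = -241
C(E, d) = (E + d)**2 (C(E, d) = (d + 1*E)**2 = (d + E)**2 = (E + d)**2)
-C(L(-17, -2), W) = -((7/5 - 1/5*(-17)) - 241)**2 = -((7/5 + 17/5) - 241)**2 = -(24/5 - 241)**2 = -(-1181/5)**2 = -1*1394761/25 = -1394761/25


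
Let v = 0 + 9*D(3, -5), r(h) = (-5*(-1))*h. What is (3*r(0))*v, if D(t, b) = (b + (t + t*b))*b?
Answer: 0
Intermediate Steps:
r(h) = 5*h
D(t, b) = b*(b + t + b*t) (D(t, b) = (b + (t + b*t))*b = (b + t + b*t)*b = b*(b + t + b*t))
v = 765 (v = 0 + 9*(-5*(-5 + 3 - 5*3)) = 0 + 9*(-5*(-5 + 3 - 15)) = 0 + 9*(-5*(-17)) = 0 + 9*85 = 0 + 765 = 765)
(3*r(0))*v = (3*(5*0))*765 = (3*0)*765 = 0*765 = 0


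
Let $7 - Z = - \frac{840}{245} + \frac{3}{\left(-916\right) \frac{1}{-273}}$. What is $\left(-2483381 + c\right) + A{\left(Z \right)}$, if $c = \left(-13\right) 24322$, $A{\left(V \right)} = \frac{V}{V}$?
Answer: $-2799566$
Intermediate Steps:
$Z = \frac{61135}{6412}$ ($Z = 7 - \left(- \frac{840}{245} + \frac{3}{\left(-916\right) \frac{1}{-273}}\right) = 7 - \left(\left(-840\right) \frac{1}{245} + \frac{3}{\left(-916\right) \left(- \frac{1}{273}\right)}\right) = 7 - \left(- \frac{24}{7} + \frac{3}{\frac{916}{273}}\right) = 7 - \left(- \frac{24}{7} + 3 \cdot \frac{273}{916}\right) = 7 - \left(- \frac{24}{7} + \frac{819}{916}\right) = 7 - - \frac{16251}{6412} = 7 + \frac{16251}{6412} = \frac{61135}{6412} \approx 9.5345$)
$A{\left(V \right)} = 1$
$c = -316186$
$\left(-2483381 + c\right) + A{\left(Z \right)} = \left(-2483381 - 316186\right) + 1 = -2799567 + 1 = -2799566$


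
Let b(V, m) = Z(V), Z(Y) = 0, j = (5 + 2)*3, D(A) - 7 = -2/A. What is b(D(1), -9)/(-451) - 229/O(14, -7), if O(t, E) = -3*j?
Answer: 229/63 ≈ 3.6349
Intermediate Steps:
D(A) = 7 - 2/A
j = 21 (j = 7*3 = 21)
b(V, m) = 0
O(t, E) = -63 (O(t, E) = -3*21 = -63)
b(D(1), -9)/(-451) - 229/O(14, -7) = 0/(-451) - 229/(-63) = 0*(-1/451) - 229*(-1/63) = 0 + 229/63 = 229/63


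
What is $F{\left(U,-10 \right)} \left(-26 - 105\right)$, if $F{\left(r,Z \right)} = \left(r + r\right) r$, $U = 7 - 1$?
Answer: $-9432$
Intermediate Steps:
$U = 6$ ($U = 7 - 1 = 6$)
$F{\left(r,Z \right)} = 2 r^{2}$ ($F{\left(r,Z \right)} = 2 r r = 2 r^{2}$)
$F{\left(U,-10 \right)} \left(-26 - 105\right) = 2 \cdot 6^{2} \left(-26 - 105\right) = 2 \cdot 36 \left(-131\right) = 72 \left(-131\right) = -9432$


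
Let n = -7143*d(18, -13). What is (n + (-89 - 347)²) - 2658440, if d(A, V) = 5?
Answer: -2504059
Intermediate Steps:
n = -35715 (n = -7143*5 = -35715)
(n + (-89 - 347)²) - 2658440 = (-35715 + (-89 - 347)²) - 2658440 = (-35715 + (-436)²) - 2658440 = (-35715 + 190096) - 2658440 = 154381 - 2658440 = -2504059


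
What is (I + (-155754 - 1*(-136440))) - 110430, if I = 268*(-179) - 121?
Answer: -177837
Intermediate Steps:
I = -48093 (I = -47972 - 121 = -48093)
(I + (-155754 - 1*(-136440))) - 110430 = (-48093 + (-155754 - 1*(-136440))) - 110430 = (-48093 + (-155754 + 136440)) - 110430 = (-48093 - 19314) - 110430 = -67407 - 110430 = -177837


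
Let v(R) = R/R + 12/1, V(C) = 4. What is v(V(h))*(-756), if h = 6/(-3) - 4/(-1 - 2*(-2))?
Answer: -9828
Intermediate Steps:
h = -10/3 (h = 6*(-⅓) - 4/(-1 + 4) = -2 - 4/3 = -10/3 ≈ -3.3333)
v(R) = 13 (v(R) = 1 + 12*1 = 1 + 12 = 13)
v(V(h))*(-756) = 13*(-756) = -9828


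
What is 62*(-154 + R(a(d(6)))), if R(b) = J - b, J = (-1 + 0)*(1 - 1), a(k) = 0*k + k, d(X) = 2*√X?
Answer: -9548 - 124*√6 ≈ -9851.7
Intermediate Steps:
a(k) = k (a(k) = 0 + k = k)
J = 0 (J = -1*0 = 0)
R(b) = -b (R(b) = 0 - b = -b)
62*(-154 + R(a(d(6)))) = 62*(-154 - 2*√6) = -9548 - 124*√6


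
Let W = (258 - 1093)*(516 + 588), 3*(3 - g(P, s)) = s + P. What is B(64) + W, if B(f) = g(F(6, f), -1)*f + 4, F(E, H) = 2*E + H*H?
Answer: -1009260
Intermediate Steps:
F(E, H) = H² + 2*E (F(E, H) = 2*E + H² = H² + 2*E)
g(P, s) = 3 - P/3 - s/3 (g(P, s) = 3 - (s + P)/3 = 3 - (P + s)/3 = 3 + (-P/3 - s/3) = 3 - P/3 - s/3)
W = -921840 (W = -835*1104 = -921840)
B(f) = 4 + f*(-⅔ - f²/3) (B(f) = (3 - (f² + 2*6)/3 - ⅓*(-1))*f + 4 = (3 - (f² + 12)/3 + ⅓)*f + 4 = (3 - (12 + f²)/3 + ⅓)*f + 4 = (3 + (-4 - f²/3) + ⅓)*f + 4 = (-⅔ - f²/3)*f + 4 = f*(-⅔ - f²/3) + 4 = 4 + f*(-⅔ - f²/3))
B(64) + W = (4 - ⅓*64*(2 + 64²)) - 921840 = (4 - ⅓*64*(2 + 4096)) - 921840 = (4 - ⅓*64*4098) - 921840 = (4 - 87424) - 921840 = -87420 - 921840 = -1009260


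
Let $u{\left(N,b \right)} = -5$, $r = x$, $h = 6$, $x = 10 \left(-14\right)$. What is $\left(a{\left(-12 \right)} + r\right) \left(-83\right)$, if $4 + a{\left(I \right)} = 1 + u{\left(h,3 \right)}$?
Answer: $12284$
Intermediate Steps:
$x = -140$
$r = -140$
$a{\left(I \right)} = -8$ ($a{\left(I \right)} = -4 + \left(1 - 5\right) = -4 - 4 = -8$)
$\left(a{\left(-12 \right)} + r\right) \left(-83\right) = \left(-8 - 140\right) \left(-83\right) = \left(-148\right) \left(-83\right) = 12284$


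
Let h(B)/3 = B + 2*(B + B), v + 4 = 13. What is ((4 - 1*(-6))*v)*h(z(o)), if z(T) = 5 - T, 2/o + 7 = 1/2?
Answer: 93150/13 ≈ 7165.4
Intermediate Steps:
v = 9 (v = -4 + 13 = 9)
o = -4/13 (o = 2/(-7 + 1/2) = 2/(-13/2) = 2*(-2/13) = -4/13 ≈ -0.30769)
h(B) = 15*B (h(B) = 3*(B + 2*(B + B)) = 3*(B + 2*(2*B)) = 3*(B + 4*B) = 3*(5*B) = 15*B)
((4 - 1*(-6))*v)*h(z(o)) = ((4 - 1*(-6))*9)*(15*(5 - 1*(-4/13))) = ((4 + 6)*9)*(15*(5 + 4/13)) = (10*9)*(15*(69/13)) = 90*(1035/13) = 93150/13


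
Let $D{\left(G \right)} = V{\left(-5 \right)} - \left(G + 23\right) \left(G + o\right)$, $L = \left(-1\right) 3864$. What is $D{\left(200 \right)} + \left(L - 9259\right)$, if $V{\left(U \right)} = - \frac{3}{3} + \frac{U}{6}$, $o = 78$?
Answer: $- \frac{450713}{6} \approx -75119.0$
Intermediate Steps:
$V{\left(U \right)} = -1 + \frac{U}{6}$ ($V{\left(U \right)} = \left(-3\right) \frac{1}{3} + U \frac{1}{6} = -1 + \frac{U}{6}$)
$L = -3864$
$D{\left(G \right)} = - \frac{11}{6} - \left(23 + G\right) \left(78 + G\right)$ ($D{\left(G \right)} = \left(-1 + \frac{1}{6} \left(-5\right)\right) - \left(G + 23\right) \left(G + 78\right) = \left(-1 - \frac{5}{6}\right) - \left(23 + G\right) \left(78 + G\right) = - \frac{11}{6} - \left(23 + G\right) \left(78 + G\right)$)
$D{\left(200 \right)} + \left(L - 9259\right) = \left(- \frac{10775}{6} - 200^{2} - 20200\right) - 13123 = \left(- \frac{10775}{6} - 40000 - 20200\right) - 13123 = - \frac{371975}{6} - 13123 = - \frac{450713}{6}$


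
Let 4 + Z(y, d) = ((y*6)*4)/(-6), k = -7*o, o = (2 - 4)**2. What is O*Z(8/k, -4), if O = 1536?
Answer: -30720/7 ≈ -4388.6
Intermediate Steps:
o = 4 (o = (-2)**2 = 4)
k = -28 (k = -7*4 = -28)
Z(y, d) = -4 - 4*y (Z(y, d) = -4 + ((y*6)*4)/(-6) = -4 + ((6*y)*4)*(-1/6) = -4 + (24*y)*(-1/6) = -4 - 4*y)
O*Z(8/k, -4) = 1536*(-4 - 32/(-28)) = 1536*(-4 - 32*(-1)/28) = 1536*(-4 - 4*(-2/7)) = 1536*(-4 + 8/7) = 1536*(-20/7) = -30720/7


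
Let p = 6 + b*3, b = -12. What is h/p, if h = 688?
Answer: -344/15 ≈ -22.933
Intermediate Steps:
p = -30 (p = 6 - 12*3 = 6 - 36 = -30)
h/p = 688/(-30) = 688*(-1/30) = -344/15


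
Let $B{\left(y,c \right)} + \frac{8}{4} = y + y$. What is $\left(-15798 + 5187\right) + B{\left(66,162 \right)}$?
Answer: $-10481$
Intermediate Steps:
$B{\left(y,c \right)} = -2 + 2 y$ ($B{\left(y,c \right)} = -2 + \left(y + y\right) = -2 + 2 y$)
$\left(-15798 + 5187\right) + B{\left(66,162 \right)} = \left(-15798 + 5187\right) + \left(-2 + 2 \cdot 66\right) = -10611 + \left(-2 + 132\right) = -10611 + 130 = -10481$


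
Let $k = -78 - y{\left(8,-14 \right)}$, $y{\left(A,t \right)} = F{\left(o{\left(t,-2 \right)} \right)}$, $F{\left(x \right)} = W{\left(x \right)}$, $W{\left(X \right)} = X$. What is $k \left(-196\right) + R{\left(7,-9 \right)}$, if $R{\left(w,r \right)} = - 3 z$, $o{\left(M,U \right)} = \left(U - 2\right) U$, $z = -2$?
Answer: $16862$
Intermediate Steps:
$o{\left(M,U \right)} = U \left(-2 + U\right)$ ($o{\left(M,U \right)} = \left(-2 + U\right) U = U \left(-2 + U\right)$)
$F{\left(x \right)} = x$
$y{\left(A,t \right)} = 8$ ($y{\left(A,t \right)} = - 2 \left(-2 - 2\right) = \left(-2\right) \left(-4\right) = 8$)
$R{\left(w,r \right)} = 6$ ($R{\left(w,r \right)} = \left(-3\right) \left(-2\right) = 6$)
$k = -86$ ($k = -78 - 8 = -86$)
$k \left(-196\right) + R{\left(7,-9 \right)} = \left(-86\right) \left(-196\right) + 6 = 16856 + 6 = 16862$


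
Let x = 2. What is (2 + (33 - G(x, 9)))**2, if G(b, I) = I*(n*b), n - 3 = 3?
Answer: 5329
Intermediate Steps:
n = 6 (n = 3 + 3 = 6)
G(b, I) = 6*I*b (G(b, I) = I*(6*b) = 6*I*b)
(2 + (33 - G(x, 9)))**2 = (2 + (33 - 6*9*2))**2 = (2 + (33 - 1*108))**2 = (2 + (33 - 108))**2 = (2 - 75)**2 = (-73)**2 = 5329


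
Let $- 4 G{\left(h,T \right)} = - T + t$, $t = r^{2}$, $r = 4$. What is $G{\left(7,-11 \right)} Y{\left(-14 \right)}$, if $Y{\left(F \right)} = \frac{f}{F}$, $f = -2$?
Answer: $- \frac{27}{28} \approx -0.96429$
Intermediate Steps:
$t = 16$ ($t = 4^{2} = 16$)
$Y{\left(F \right)} = - \frac{2}{F}$
$G{\left(h,T \right)} = -4 + \frac{T}{4}$ ($G{\left(h,T \right)} = - \frac{- T + 16}{4} = - \frac{16 - T}{4} = -4 + \frac{T}{4}$)
$G{\left(7,-11 \right)} Y{\left(-14 \right)} = \left(-4 + \frac{1}{4} \left(-11\right)\right) \left(- \frac{2}{-14}\right) = \left(-4 - \frac{11}{4}\right) \left(\left(-2\right) \left(- \frac{1}{14}\right)\right) = \left(- \frac{27}{4}\right) \frac{1}{7} = - \frac{27}{28}$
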